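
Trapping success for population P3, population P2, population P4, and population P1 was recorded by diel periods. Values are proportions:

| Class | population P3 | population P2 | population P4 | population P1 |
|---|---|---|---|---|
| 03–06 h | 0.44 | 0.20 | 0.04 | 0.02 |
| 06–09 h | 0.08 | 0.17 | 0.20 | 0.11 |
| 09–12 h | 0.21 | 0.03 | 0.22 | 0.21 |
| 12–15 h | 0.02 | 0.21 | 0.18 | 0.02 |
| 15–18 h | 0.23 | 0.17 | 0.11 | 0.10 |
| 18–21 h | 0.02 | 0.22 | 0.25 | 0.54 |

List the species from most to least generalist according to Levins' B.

Σp_P3ᵢ² = 0.44² + 0.08² + 0.21² + 0.02² + 0.23² + 0.02² = 0.1936 + 0.0064 + 0.0441 + 0.0004 + 0.0529 + 0.0004 = 0.2978
B_P3 = 1 / 0.2978 = 3.3580
Σp_P2ᵢ² = 0.20² + 0.17² + 0.03² + 0.21² + 0.17² + 0.22² = 0.0400 + 0.0289 + 0.0009 + 0.0441 + 0.0289 + 0.0484 = 0.1912
B_P2 = 1 / 0.1912 = 5.2301
Σp_P4ᵢ² = 0.04² + 0.20² + 0.22² + 0.18² + 0.11² + 0.25² = 0.0016 + 0.0400 + 0.0484 + 0.0324 + 0.0121 + 0.0625 = 0.1970
B_P4 = 1 / 0.1970 = 5.0761
Σp_P1ᵢ² = 0.02² + 0.11² + 0.21² + 0.02² + 0.10² + 0.54² = 0.0004 + 0.0121 + 0.0441 + 0.0004 + 0.0100 + 0.2916 = 0.3586
B_P1 = 1 / 0.3586 = 2.7886
Ranking by B (broadest → narrowest): population P2 (5.23) > population P4 (5.08) > population P3 (3.36) > population P1 (2.79)

population P2 > population P4 > population P3 > population P1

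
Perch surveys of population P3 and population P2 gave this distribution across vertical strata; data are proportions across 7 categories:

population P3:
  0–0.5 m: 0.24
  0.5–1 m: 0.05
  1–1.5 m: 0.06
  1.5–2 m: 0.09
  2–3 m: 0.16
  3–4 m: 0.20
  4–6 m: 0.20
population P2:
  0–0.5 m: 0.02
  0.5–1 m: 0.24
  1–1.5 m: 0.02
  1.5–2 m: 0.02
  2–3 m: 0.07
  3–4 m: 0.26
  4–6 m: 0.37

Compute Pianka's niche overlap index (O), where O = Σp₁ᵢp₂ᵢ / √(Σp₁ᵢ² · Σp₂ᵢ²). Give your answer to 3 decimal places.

Σ p₁ᵢp₂ᵢ = 0.0048 + 0.0120 + 0.0012 + 0.0018 + 0.0112 + 0.0520 + 0.0740 = 0.1570
Σp_1ᵢ² = 0.24² + 0.05² + 0.06² + 0.09² + 0.16² + 0.20² + 0.20² = 0.0576 + 0.0025 + 0.0036 + 0.0081 + 0.0256 + 0.0400 + 0.0400 = 0.1774
Σp_2ᵢ² = 0.02² + 0.24² + 0.02² + 0.02² + 0.07² + 0.26² + 0.37² = 0.0004 + 0.0576 + 0.0004 + 0.0004 + 0.0049 + 0.0676 + 0.1369 = 0.2682
O = 0.1570 / √(0.1774 × 0.2682) = 0.1570 / 0.218125 = 0.71977

0.720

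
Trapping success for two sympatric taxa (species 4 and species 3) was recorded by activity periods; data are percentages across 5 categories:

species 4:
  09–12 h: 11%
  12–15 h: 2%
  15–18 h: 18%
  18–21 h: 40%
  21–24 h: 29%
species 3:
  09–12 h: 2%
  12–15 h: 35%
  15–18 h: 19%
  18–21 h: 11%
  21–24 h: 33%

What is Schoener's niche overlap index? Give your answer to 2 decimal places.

Convert percentages to proportions (divide by 100).
Σ|p₁ᵢ − p₂ᵢ| = 0.09 + 0.33 + 0.01 + 0.29 + 0.04 = 0.76
D = 1 − ½ × 0.76 = 1 − 0.380 = 0.6200

0.62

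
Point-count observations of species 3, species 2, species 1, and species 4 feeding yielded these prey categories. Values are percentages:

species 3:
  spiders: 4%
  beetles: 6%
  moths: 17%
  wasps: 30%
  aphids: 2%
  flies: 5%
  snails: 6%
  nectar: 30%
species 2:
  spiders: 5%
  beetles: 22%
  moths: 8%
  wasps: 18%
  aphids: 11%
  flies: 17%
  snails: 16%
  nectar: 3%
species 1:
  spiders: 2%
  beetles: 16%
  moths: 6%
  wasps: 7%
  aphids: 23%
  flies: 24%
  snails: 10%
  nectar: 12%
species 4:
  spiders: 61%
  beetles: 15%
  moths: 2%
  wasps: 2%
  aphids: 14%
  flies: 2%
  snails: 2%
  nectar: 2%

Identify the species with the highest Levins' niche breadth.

species 2

Convert percentages to proportions (divide by 100).
Σp_3ᵢ² = 0.04² + 0.06² + 0.17² + 0.30² + 0.02² + 0.05² + 0.06² + 0.30² = 0.0016 + 0.0036 + 0.0289 + 0.0900 + 0.0004 + 0.0025 + 0.0036 + 0.0900 = 0.2206
B_3 = 1 / 0.2206 = 4.5331
Σp_2ᵢ² = 0.05² + 0.22² + 0.08² + 0.18² + 0.11² + 0.17² + 0.16² + 0.03² = 0.0025 + 0.0484 + 0.0064 + 0.0324 + 0.0121 + 0.0289 + 0.0256 + 0.0009 = 0.1572
B_2 = 1 / 0.1572 = 6.3613
Σp_1ᵢ² = 0.02² + 0.16² + 0.06² + 0.07² + 0.23² + 0.24² + 0.10² + 0.12² = 0.0004 + 0.0256 + 0.0036 + 0.0049 + 0.0529 + 0.0576 + 0.0100 + 0.0144 = 0.1694
B_1 = 1 / 0.1694 = 5.9032
Σp_4ᵢ² = 0.61² + 0.15² + 0.02² + 0.02² + 0.14² + 0.02² + 0.02² + 0.02² = 0.3721 + 0.0225 + 0.0004 + 0.0004 + 0.0196 + 0.0004 + 0.0004 + 0.0004 = 0.4162
B_4 = 1 / 0.4162 = 2.4027
Highest B → broadest niche (most generalist): species 2 (B = 6.36).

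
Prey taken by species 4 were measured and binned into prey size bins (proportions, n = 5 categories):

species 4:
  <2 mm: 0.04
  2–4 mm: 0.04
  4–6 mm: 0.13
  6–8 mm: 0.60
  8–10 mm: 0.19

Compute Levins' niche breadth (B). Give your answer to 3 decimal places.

Σpᵢ² = 0.04² + 0.04² + 0.13² + 0.60² + 0.19² = 0.0016 + 0.0016 + 0.0169 + 0.3600 + 0.0361 = 0.4162
B = 1 / 0.4162 = 2.40269

2.403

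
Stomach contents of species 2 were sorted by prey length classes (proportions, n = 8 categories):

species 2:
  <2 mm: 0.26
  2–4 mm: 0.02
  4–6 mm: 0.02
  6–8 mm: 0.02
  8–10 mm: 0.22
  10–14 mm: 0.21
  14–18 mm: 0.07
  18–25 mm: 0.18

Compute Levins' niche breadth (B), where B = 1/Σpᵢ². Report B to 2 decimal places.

Σpᵢ² = 0.26² + 0.02² + 0.02² + 0.02² + 0.22² + 0.21² + 0.07² + 0.18² = 0.0676 + 0.0004 + 0.0004 + 0.0004 + 0.0484 + 0.0441 + 0.0049 + 0.0324 = 0.1986
B = 1 / 0.1986 = 5.0352

5.04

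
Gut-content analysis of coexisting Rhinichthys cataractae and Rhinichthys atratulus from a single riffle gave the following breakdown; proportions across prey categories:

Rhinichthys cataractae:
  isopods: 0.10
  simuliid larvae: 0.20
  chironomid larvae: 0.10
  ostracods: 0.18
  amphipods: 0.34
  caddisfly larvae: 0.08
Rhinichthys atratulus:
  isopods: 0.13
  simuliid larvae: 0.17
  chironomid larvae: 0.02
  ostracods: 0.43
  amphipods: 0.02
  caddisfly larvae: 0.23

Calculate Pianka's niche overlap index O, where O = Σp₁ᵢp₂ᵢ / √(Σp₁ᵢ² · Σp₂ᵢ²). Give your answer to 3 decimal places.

Σ p₁ᵢp₂ᵢ = 0.0130 + 0.0340 + 0.0020 + 0.0774 + 0.0068 + 0.0184 = 0.1516
Σp_1ᵢ² = 0.10² + 0.20² + 0.10² + 0.18² + 0.34² + 0.08² = 0.0100 + 0.0400 + 0.0100 + 0.0324 + 0.1156 + 0.0064 = 0.2144
Σp_2ᵢ² = 0.13² + 0.17² + 0.02² + 0.43² + 0.02² + 0.23² = 0.0169 + 0.0289 + 0.0004 + 0.1849 + 0.0004 + 0.0529 = 0.2844
O = 0.1516 / √(0.2144 × 0.2844) = 0.1516 / 0.246932 = 0.61393

0.614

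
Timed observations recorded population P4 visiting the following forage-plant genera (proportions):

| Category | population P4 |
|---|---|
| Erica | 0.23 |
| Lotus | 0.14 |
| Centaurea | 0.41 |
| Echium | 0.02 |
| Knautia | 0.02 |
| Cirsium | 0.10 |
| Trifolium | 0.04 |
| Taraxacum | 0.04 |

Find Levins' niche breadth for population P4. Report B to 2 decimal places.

Σpᵢ² = 0.23² + 0.14² + 0.41² + 0.02² + 0.02² + 0.10² + 0.04² + 0.04² = 0.0529 + 0.0196 + 0.1681 + 0.0004 + 0.0004 + 0.0100 + 0.0016 + 0.0016 = 0.2546
B = 1 / 0.2546 = 3.9277

3.93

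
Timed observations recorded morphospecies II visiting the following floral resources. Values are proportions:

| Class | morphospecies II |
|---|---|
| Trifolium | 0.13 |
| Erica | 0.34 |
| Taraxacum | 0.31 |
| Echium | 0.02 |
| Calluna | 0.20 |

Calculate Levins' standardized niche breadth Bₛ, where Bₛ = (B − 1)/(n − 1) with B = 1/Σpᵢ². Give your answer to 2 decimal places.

0.68

Σpᵢ² = 0.13² + 0.34² + 0.31² + 0.02² + 0.20² = 0.0169 + 0.1156 + 0.0961 + 0.0004 + 0.0400 = 0.2690
B = 1 / 0.2690 = 3.7175
Bₛ = (B − 1)/(n − 1) = (3.7175 − 1)/(5 − 1) = 2.7175/4 = 0.6794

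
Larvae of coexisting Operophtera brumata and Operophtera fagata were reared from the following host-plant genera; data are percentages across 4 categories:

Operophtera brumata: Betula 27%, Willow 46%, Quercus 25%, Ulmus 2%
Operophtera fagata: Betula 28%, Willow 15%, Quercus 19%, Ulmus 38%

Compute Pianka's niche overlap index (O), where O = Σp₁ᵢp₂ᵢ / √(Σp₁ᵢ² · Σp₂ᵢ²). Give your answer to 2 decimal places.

Convert percentages to proportions (divide by 100).
Σ p₁ᵢp₂ᵢ = 0.0756 + 0.0690 + 0.0475 + 0.0076 = 0.1997
Σp_1ᵢ² = 0.27² + 0.46² + 0.25² + 0.02² = 0.0729 + 0.2116 + 0.0625 + 0.0004 = 0.3474
Σp_2ᵢ² = 0.28² + 0.15² + 0.19² + 0.38² = 0.0784 + 0.0225 + 0.0361 + 0.1444 = 0.2814
O = 0.1997 / √(0.3474 × 0.2814) = 0.1997 / 0.31266 = 0.6387

0.64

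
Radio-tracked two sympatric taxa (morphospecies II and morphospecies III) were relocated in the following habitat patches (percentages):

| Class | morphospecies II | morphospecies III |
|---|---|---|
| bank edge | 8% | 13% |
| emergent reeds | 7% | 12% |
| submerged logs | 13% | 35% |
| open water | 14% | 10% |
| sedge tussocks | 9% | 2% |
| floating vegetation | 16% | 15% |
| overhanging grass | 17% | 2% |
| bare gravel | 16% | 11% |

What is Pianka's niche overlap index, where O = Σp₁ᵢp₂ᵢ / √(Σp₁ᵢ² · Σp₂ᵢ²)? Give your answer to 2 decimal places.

0.76

Convert percentages to proportions (divide by 100).
Σ p₁ᵢp₂ᵢ = 0.0104 + 0.0084 + 0.0455 + 0.0140 + 0.0018 + 0.0240 + 0.0034 + 0.0176 = 0.1251
Σp_1ᵢ² = 0.08² + 0.07² + 0.13² + 0.14² + 0.09² + 0.16² + 0.17² + 0.16² = 0.0064 + 0.0049 + 0.0169 + 0.0196 + 0.0081 + 0.0256 + 0.0289 + 0.0256 = 0.1360
Σp_2ᵢ² = 0.13² + 0.12² + 0.35² + 0.10² + 0.02² + 0.15² + 0.02² + 0.11² = 0.0169 + 0.0144 + 0.1225 + 0.0100 + 0.0004 + 0.0225 + 0.0004 + 0.0121 = 0.1992
O = 0.1251 / √(0.1360 × 0.1992) = 0.1251 / 0.16459 = 0.7601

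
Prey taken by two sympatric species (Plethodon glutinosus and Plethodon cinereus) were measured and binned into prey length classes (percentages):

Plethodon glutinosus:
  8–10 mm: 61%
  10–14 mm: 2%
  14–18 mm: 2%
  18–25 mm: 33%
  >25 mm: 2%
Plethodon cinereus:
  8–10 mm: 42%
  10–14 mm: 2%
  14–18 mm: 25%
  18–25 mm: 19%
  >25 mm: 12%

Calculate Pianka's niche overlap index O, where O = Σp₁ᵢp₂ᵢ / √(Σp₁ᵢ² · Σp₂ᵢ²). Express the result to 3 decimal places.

Convert percentages to proportions (divide by 100).
Σ p₁ᵢp₂ᵢ = 0.2562 + 0.0004 + 0.0050 + 0.0627 + 0.0024 = 0.3267
Σp_1ᵢ² = 0.61² + 0.02² + 0.02² + 0.33² + 0.02² = 0.3721 + 0.0004 + 0.0004 + 0.1089 + 0.0004 = 0.4822
Σp_2ᵢ² = 0.42² + 0.02² + 0.25² + 0.19² + 0.12² = 0.1764 + 0.0004 + 0.0625 + 0.0361 + 0.0144 = 0.2898
O = 0.3267 / √(0.4822 × 0.2898) = 0.3267 / 0.373820 = 0.87395

0.874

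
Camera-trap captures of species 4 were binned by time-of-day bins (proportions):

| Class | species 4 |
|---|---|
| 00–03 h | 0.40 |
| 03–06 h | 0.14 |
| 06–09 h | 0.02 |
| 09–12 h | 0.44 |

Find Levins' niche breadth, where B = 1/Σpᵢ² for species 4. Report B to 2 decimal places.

2.68

Σpᵢ² = 0.40² + 0.14² + 0.02² + 0.44² = 0.1600 + 0.0196 + 0.0004 + 0.1936 = 0.3736
B = 1 / 0.3736 = 2.6767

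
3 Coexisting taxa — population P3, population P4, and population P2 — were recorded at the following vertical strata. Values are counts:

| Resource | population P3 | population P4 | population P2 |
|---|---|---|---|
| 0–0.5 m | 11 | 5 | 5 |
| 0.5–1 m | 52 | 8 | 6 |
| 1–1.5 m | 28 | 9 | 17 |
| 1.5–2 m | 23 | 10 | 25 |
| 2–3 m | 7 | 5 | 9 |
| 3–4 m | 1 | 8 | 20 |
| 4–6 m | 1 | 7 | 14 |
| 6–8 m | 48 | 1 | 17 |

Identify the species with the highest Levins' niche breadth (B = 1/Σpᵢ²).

population P4

Proportions for population P3 (n=171): 11/171=0.0643, 52/171=0.3041, 28/171=0.1637, 23/171=0.1345, 7/171=0.0409, 1/171=0.0058, 1/171=0.0058, 48/171=0.2807
Proportions for population P4 (n=53): 5/53=0.0943, 8/53=0.1509, 9/53=0.1698, 10/53=0.1887, 5/53=0.0943, 8/53=0.1509, 7/53=0.1321, 1/53=0.0189
Proportions for population P2 (n=113): 5/113=0.0442, 6/113=0.0531, 17/113=0.1504, 25/113=0.2212, 9/113=0.0796, 20/113=0.1770, 14/113=0.1239, 17/113=0.1504
Σp_P3ᵢ² = 0.0643² + 0.3041² + 0.1637² + 0.1345² + 0.0409² + 0.0058² + 0.0058² + 0.2807² = 0.004134 + 0.092477 + 0.026798 + 0.018090 + 0.001673 + 0.000034 + 0.000034 + 0.078792 = 0.222032
B_P3 = 1 / 0.222032 = 4.5039
Σp_P4ᵢ² = 0.0943² + 0.1509² + 0.1698² + 0.1887² + 0.0943² + 0.1509² + 0.1321² + 0.0189² = 0.008892 + 0.022771 + 0.028832 + 0.035608 + 0.008892 + 0.022771 + 0.017450 + 0.000357 = 0.145573
B_P4 = 1 / 0.145573 = 6.8694
Σp_P2ᵢ² = 0.0442² + 0.0531² + 0.1504² + 0.2212² + 0.0796² + 0.1770² + 0.1239² + 0.1504² = 0.001954 + 0.002820 + 0.022620 + 0.048929 + 0.006336 + 0.031329 + 0.015351 + 0.022620 = 0.151959
B_P2 = 1 / 0.151959 = 6.5807
Highest B → broadest niche (most generalist): population P4 (B = 6.87).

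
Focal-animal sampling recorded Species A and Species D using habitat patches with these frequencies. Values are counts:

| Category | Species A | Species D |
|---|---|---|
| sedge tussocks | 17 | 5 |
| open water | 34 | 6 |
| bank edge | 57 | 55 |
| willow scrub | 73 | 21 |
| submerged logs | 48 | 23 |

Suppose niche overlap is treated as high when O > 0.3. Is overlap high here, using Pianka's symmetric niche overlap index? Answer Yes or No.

Proportions for Species A (n=229): 17/229=0.0742, 34/229=0.1485, 57/229=0.2489, 73/229=0.3188, 48/229=0.2096
Proportions for Species D (n=110): 5/110=0.0455, 6/110=0.0545, 55/110=0.5000, 21/110=0.1909, 23/110=0.2091
Σ p₁ᵢp₂ᵢ = 0.003376 + 0.008093 + 0.124450 + 0.060859 + 0.043827 = 0.240605
Σp_1ᵢ² = 0.0742² + 0.1485² + 0.2489² + 0.3188² + 0.2096² = 0.005506 + 0.022052 + 0.061951 + 0.101633 + 0.043932 = 0.235074
Σp_2ᵢ² = 0.0455² + 0.0545² + 0.5000² + 0.1909² + 0.2091² = 0.002070 + 0.002970 + 0.250000 + 0.036443 + 0.043723 = 0.335206
O = 0.240605 / √(0.235074 × 0.335206) = 0.240605 / 0.2807102 = 0.8571
O = 0.8571 > 0.3 → Yes.

Yes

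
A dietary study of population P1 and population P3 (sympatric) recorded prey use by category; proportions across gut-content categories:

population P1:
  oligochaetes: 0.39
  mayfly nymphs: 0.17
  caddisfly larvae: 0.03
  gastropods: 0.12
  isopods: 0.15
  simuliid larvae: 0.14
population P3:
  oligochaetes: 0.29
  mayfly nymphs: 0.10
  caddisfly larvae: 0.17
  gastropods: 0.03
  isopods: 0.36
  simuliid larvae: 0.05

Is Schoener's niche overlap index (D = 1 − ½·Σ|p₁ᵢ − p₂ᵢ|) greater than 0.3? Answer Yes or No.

Yes

Σ|p₁ᵢ − p₂ᵢ| = 0.10 + 0.07 + 0.14 + 0.09 + 0.21 + 0.09 = 0.70
D = 1 − ½ × 0.70 = 1 − 0.350 = 0.6500
D = 0.6500 > 0.3 → Yes.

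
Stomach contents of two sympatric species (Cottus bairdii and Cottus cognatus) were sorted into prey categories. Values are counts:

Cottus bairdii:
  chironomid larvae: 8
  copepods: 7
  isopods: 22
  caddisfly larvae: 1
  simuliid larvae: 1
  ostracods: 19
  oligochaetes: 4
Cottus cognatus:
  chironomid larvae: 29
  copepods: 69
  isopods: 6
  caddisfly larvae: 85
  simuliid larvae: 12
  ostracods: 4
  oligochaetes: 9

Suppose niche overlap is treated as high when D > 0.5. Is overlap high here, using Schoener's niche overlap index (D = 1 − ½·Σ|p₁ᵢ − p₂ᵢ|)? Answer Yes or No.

No

Proportions for Cottus bairdii (n=62): 8/62=0.1290, 7/62=0.1129, 22/62=0.3548, 1/62=0.0161, 1/62=0.0161, 19/62=0.3065, 4/62=0.0645
Proportions for Cottus cognatus (n=214): 29/214=0.1355, 69/214=0.3224, 6/214=0.0280, 85/214=0.3972, 12/214=0.0561, 4/214=0.0187, 9/214=0.0421
Σ|p₁ᵢ − p₂ᵢ| = 0.0065 + 0.2095 + 0.3268 + 0.3811 + 0.0400 + 0.2878 + 0.0224 = 1.2741
D = 1 − ½ × 1.2741 = 1 − 0.63705 = 0.36295
D = 0.36295 < 0.5 → No.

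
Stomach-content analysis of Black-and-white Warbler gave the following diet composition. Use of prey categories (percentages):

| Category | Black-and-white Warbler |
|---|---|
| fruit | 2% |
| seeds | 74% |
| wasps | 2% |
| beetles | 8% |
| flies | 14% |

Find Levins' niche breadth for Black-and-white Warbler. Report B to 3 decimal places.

1.741

Convert percentages to proportions (divide by 100).
Σpᵢ² = 0.02² + 0.74² + 0.02² + 0.08² + 0.14² = 0.0004 + 0.5476 + 0.0004 + 0.0064 + 0.0196 = 0.5744
B = 1 / 0.5744 = 1.74095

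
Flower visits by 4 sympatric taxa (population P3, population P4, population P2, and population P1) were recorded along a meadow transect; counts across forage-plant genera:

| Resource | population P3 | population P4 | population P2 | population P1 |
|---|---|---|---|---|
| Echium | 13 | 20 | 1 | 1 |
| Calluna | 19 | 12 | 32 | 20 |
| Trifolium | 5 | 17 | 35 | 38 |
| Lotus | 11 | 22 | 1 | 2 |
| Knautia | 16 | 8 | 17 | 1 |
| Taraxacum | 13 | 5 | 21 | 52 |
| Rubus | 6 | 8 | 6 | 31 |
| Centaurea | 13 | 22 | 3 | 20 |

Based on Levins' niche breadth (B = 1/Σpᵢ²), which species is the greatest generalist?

Proportions for population P3 (n=96): 13/96=0.1354, 19/96=0.1979, 5/96=0.0521, 11/96=0.1146, 16/96=0.1667, 13/96=0.1354, 6/96=0.0625, 13/96=0.1354
Proportions for population P4 (n=114): 20/114=0.1754, 12/114=0.1053, 17/114=0.1491, 22/114=0.1930, 8/114=0.0702, 5/114=0.0439, 8/114=0.0702, 22/114=0.1930
Proportions for population P2 (n=116): 1/116=0.0086, 32/116=0.2759, 35/116=0.3017, 1/116=0.0086, 17/116=0.1466, 21/116=0.1810, 6/116=0.0517, 3/116=0.0259
Proportions for population P1 (n=165): 1/165=0.0061, 20/165=0.1212, 38/165=0.2303, 2/165=0.0121, 1/165=0.0061, 52/165=0.3152, 31/165=0.1879, 20/165=0.1212
Σp_P3ᵢ² = 0.1354² + 0.1979² + 0.0521² + 0.1146² + 0.1667² + 0.1354² + 0.0625² + 0.1354² = 0.018333 + 0.039164 + 0.002714 + 0.013133 + 0.027789 + 0.018333 + 0.003906 + 0.018333 = 0.141705
B_P3 = 1 / 0.141705 = 7.0569
Σp_P4ᵢ² = 0.1754² + 0.1053² + 0.1491² + 0.1930² + 0.0702² + 0.0439² + 0.0702² + 0.1930² = 0.030765 + 0.011088 + 0.022231 + 0.037249 + 0.004928 + 0.001927 + 0.004928 + 0.037249 = 0.150365
B_P4 = 1 / 0.150365 = 6.6505
Σp_P2ᵢ² = 0.0086² + 0.2759² + 0.3017² + 0.0086² + 0.1466² + 0.1810² + 0.0517² + 0.0259² = 0.000074 + 0.076121 + 0.091023 + 0.000074 + 0.021492 + 0.032761 + 0.002673 + 0.000671 = 0.224889
B_P2 = 1 / 0.224889 = 4.4466
Σp_P1ᵢ² = 0.0061² + 0.1212² + 0.2303² + 0.0121² + 0.0061² + 0.3152² + 0.1879² + 0.1212² = 0.000037 + 0.014689 + 0.053038 + 0.000146 + 0.000037 + 0.099351 + 0.035306 + 0.014689 = 0.217293
B_P1 = 1 / 0.217293 = 4.6021
Highest B → broadest niche (most generalist): population P3 (B = 7.06).

population P3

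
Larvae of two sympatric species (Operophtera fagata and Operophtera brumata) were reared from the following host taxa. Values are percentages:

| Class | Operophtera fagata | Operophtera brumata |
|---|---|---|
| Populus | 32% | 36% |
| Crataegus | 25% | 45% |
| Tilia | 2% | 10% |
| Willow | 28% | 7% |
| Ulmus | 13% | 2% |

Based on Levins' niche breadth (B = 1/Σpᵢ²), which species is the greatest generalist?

Operophtera fagata

Convert percentages to proportions (divide by 100).
Σp_fagaᵢ² = 0.32² + 0.25² + 0.02² + 0.28² + 0.13² = 0.1024 + 0.0625 + 0.0004 + 0.0784 + 0.0169 = 0.2606
B_faga = 1 / 0.2606 = 3.8373
Σp_brumᵢ² = 0.36² + 0.45² + 0.10² + 0.07² + 0.02² = 0.1296 + 0.2025 + 0.0100 + 0.0049 + 0.0004 = 0.3474
B_brum = 1 / 0.3474 = 2.8785
Highest B → broadest niche (most generalist): Operophtera fagata (B = 3.84).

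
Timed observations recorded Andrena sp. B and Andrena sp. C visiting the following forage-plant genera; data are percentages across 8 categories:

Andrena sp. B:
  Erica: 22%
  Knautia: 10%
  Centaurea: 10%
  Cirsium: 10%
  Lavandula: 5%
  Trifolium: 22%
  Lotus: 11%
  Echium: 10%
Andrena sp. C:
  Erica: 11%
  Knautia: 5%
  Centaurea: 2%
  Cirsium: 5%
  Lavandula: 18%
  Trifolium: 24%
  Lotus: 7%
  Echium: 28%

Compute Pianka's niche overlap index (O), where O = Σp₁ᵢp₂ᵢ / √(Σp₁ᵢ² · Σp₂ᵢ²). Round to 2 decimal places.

0.79

Convert percentages to proportions (divide by 100).
Σ p₁ᵢp₂ᵢ = 0.0242 + 0.0050 + 0.0020 + 0.0050 + 0.0090 + 0.0528 + 0.0077 + 0.0280 = 0.1337
Σp_1ᵢ² = 0.22² + 0.10² + 0.10² + 0.10² + 0.05² + 0.22² + 0.11² + 0.10² = 0.0484 + 0.0100 + 0.0100 + 0.0100 + 0.0025 + 0.0484 + 0.0121 + 0.0100 = 0.1514
Σp_2ᵢ² = 0.11² + 0.05² + 0.02² + 0.05² + 0.18² + 0.24² + 0.07² + 0.28² = 0.0121 + 0.0025 + 0.0004 + 0.0025 + 0.0324 + 0.0576 + 0.0049 + 0.0784 = 0.1908
O = 0.1337 / √(0.1514 × 0.1908) = 0.1337 / 0.16996 = 0.7867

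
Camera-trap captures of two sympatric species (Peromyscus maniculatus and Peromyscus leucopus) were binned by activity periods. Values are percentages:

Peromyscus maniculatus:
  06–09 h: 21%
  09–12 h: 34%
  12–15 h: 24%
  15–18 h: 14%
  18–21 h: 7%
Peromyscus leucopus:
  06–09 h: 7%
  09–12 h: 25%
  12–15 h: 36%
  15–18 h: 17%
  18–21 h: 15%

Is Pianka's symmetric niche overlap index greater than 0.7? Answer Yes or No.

Convert percentages to proportions (divide by 100).
Σ p₁ᵢp₂ᵢ = 0.0147 + 0.0850 + 0.0864 + 0.0238 + 0.0105 = 0.2204
Σp_1ᵢ² = 0.21² + 0.34² + 0.24² + 0.14² + 0.07² = 0.0441 + 0.1156 + 0.0576 + 0.0196 + 0.0049 = 0.2418
Σp_2ᵢ² = 0.07² + 0.25² + 0.36² + 0.17² + 0.15² = 0.0049 + 0.0625 + 0.1296 + 0.0289 + 0.0225 = 0.2484
O = 0.2204 / √(0.2418 × 0.2484) = 0.2204 / 0.24508 = 0.8993
O = 0.8993 > 0.7 → Yes.

Yes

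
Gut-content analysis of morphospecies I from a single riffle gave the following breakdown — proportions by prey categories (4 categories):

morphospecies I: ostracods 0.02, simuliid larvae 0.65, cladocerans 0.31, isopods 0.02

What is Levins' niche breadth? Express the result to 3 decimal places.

Σpᵢ² = 0.02² + 0.65² + 0.31² + 0.02² = 0.0004 + 0.4225 + 0.0961 + 0.0004 = 0.5194
B = 1 / 0.5194 = 1.92530

1.925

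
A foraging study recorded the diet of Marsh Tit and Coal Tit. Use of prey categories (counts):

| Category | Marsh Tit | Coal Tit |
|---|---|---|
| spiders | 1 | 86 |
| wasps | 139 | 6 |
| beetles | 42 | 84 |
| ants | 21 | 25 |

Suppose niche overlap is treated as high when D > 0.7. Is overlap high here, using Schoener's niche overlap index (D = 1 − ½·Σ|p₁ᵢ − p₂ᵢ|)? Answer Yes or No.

Proportions for Marsh Tit (n=203): 1/203=0.0049, 139/203=0.6847, 42/203=0.2069, 21/203=0.1034
Proportions for Coal Tit (n=201): 86/201=0.4279, 6/201=0.0299, 84/201=0.4179, 25/201=0.1244
Σ|p₁ᵢ − p₂ᵢ| = 0.4230 + 0.6548 + 0.2110 + 0.0210 = 1.3098
D = 1 − ½ × 1.3098 = 1 − 0.65490 = 0.34510
D = 0.34510 < 0.7 → No.

No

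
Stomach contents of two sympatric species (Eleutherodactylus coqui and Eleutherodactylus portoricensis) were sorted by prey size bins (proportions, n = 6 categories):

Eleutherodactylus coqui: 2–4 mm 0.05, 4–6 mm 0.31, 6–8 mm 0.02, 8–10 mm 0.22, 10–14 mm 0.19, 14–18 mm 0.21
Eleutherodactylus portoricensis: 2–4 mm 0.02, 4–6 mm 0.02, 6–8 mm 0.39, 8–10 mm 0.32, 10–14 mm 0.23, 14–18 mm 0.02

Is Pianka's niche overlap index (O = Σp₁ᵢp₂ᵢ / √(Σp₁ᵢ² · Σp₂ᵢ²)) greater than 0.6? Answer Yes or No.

No

Σ p₁ᵢp₂ᵢ = 0.0010 + 0.0062 + 0.0078 + 0.0704 + 0.0437 + 0.0042 = 0.1333
Σp_1ᵢ² = 0.05² + 0.31² + 0.02² + 0.22² + 0.19² + 0.21² = 0.0025 + 0.0961 + 0.0004 + 0.0484 + 0.0361 + 0.0441 = 0.2276
Σp_2ᵢ² = 0.02² + 0.02² + 0.39² + 0.32² + 0.23² + 0.02² = 0.0004 + 0.0004 + 0.1521 + 0.1024 + 0.0529 + 0.0004 = 0.3086
O = 0.1333 / √(0.2276 × 0.3086) = 0.1333 / 0.26502 = 0.5030
O = 0.5030 < 0.6 → No.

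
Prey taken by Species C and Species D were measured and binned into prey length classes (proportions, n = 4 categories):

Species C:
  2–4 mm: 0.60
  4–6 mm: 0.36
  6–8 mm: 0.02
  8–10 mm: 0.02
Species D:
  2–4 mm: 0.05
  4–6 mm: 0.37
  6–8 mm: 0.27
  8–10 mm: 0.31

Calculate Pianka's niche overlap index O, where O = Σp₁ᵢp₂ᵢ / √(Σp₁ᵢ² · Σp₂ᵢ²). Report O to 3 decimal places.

0.449

Σ p₁ᵢp₂ᵢ = 0.0300 + 0.1332 + 0.0054 + 0.0062 = 0.1748
Σp_1ᵢ² = 0.60² + 0.36² + 0.02² + 0.02² = 0.3600 + 0.1296 + 0.0004 + 0.0004 = 0.4904
Σp_2ᵢ² = 0.05² + 0.37² + 0.27² + 0.31² = 0.0025 + 0.1369 + 0.0729 + 0.0961 = 0.3084
O = 0.1748 / √(0.4904 × 0.3084) = 0.1748 / 0.388895 = 0.44948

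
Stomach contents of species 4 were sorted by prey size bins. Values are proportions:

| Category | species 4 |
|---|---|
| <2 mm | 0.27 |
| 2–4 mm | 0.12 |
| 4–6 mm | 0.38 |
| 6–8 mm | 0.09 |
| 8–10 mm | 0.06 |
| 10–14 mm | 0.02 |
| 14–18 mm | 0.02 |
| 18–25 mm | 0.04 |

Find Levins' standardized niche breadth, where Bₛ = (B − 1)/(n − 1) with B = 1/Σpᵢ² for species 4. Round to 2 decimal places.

0.44

Σpᵢ² = 0.27² + 0.12² + 0.38² + 0.09² + 0.06² + 0.02² + 0.02² + 0.04² = 0.0729 + 0.0144 + 0.1444 + 0.0081 + 0.0036 + 0.0004 + 0.0004 + 0.0016 = 0.2458
B = 1 / 0.2458 = 4.0683
Bₛ = (B − 1)/(n − 1) = (4.0683 − 1)/(8 − 1) = 3.0683/7 = 0.4383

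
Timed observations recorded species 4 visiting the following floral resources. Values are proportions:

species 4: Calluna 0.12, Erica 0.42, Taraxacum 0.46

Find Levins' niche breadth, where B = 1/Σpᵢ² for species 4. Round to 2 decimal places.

Σpᵢ² = 0.12² + 0.42² + 0.46² = 0.0144 + 0.1764 + 0.2116 = 0.4024
B = 1 / 0.4024 = 2.4851

2.49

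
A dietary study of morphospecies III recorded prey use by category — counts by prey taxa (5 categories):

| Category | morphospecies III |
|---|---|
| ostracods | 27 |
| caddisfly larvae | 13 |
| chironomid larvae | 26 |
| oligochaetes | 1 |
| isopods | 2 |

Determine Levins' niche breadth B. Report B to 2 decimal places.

3.02

Proportions for morphospecies III (n=69): 27/69=0.3913, 13/69=0.1884, 26/69=0.3768, 1/69=0.0145, 2/69=0.0290
Σpᵢ² = 0.3913² + 0.1884² + 0.3768² + 0.0145² + 0.0290² = 0.153116 + 0.035495 + 0.141978 + 0.000210 + 0.000841 = 0.331640
B = 1 / 0.331640 = 3.0153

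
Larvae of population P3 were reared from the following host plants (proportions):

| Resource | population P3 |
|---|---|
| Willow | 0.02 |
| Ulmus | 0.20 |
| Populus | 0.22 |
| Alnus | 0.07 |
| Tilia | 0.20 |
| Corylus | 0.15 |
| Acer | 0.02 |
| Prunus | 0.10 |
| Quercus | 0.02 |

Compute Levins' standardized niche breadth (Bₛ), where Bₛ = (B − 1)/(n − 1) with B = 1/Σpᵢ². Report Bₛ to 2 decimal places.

0.62

Σpᵢ² = 0.02² + 0.20² + 0.22² + 0.07² + 0.20² + 0.15² + 0.02² + 0.10² + 0.02² = 0.0004 + 0.0400 + 0.0484 + 0.0049 + 0.0400 + 0.0225 + 0.0004 + 0.0100 + 0.0004 = 0.1670
B = 1 / 0.1670 = 5.9880
Bₛ = (B − 1)/(n − 1) = (5.9880 − 1)/(9 − 1) = 4.9880/8 = 0.6235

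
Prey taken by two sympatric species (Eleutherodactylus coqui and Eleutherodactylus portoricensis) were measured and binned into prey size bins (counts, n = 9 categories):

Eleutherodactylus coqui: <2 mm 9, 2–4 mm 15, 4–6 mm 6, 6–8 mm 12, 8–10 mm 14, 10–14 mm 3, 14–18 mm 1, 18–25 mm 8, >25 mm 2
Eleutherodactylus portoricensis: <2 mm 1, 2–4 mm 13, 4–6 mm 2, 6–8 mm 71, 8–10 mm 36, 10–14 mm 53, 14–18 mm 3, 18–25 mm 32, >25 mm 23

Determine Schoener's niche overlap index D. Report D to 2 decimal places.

Proportions for Eleutherodactylus coqui (n=70): 9/70=0.1286, 15/70=0.2143, 6/70=0.0857, 12/70=0.1714, 14/70=0.2000, 3/70=0.0429, 1/70=0.0143, 8/70=0.1143, 2/70=0.0286
Proportions for Eleutherodactylus portoricensis (n=234): 1/234=0.0043, 13/234=0.0556, 2/234=0.0085, 71/234=0.3034, 36/234=0.1538, 53/234=0.2265, 3/234=0.0128, 32/234=0.1368, 23/234=0.0983
Σ|p₁ᵢ − p₂ᵢ| = 0.1243 + 0.1587 + 0.0772 + 0.1320 + 0.0462 + 0.1836 + 0.0015 + 0.0225 + 0.0697 = 0.8157
D = 1 − ½ × 0.8157 = 1 − 0.40785 = 0.59215

0.59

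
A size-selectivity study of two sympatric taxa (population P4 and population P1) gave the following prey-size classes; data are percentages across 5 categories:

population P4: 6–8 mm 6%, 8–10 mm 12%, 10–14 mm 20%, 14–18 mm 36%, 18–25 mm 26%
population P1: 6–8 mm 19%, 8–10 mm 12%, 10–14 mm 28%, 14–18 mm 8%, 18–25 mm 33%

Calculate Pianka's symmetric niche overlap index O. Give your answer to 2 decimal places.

Convert percentages to proportions (divide by 100).
Σ p₁ᵢp₂ᵢ = 0.0114 + 0.0144 + 0.0560 + 0.0288 + 0.0858 = 0.1964
Σp_1ᵢ² = 0.06² + 0.12² + 0.20² + 0.36² + 0.26² = 0.0036 + 0.0144 + 0.0400 + 0.1296 + 0.0676 = 0.2552
Σp_2ᵢ² = 0.19² + 0.12² + 0.28² + 0.08² + 0.33² = 0.0361 + 0.0144 + 0.0784 + 0.0064 + 0.1089 = 0.2442
O = 0.1964 / √(0.2552 × 0.2442) = 0.1964 / 0.24964 = 0.7867

0.79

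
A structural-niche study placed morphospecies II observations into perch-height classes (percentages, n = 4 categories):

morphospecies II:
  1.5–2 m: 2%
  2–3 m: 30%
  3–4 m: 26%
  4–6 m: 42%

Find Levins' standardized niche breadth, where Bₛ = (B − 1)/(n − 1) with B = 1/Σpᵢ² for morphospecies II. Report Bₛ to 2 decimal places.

Convert percentages to proportions (divide by 100).
Σpᵢ² = 0.02² + 0.30² + 0.26² + 0.42² = 0.0004 + 0.0900 + 0.0676 + 0.1764 = 0.3344
B = 1 / 0.3344 = 2.9904
Bₛ = (B − 1)/(n − 1) = (2.9904 − 1)/(4 − 1) = 1.9904/3 = 0.6635

0.66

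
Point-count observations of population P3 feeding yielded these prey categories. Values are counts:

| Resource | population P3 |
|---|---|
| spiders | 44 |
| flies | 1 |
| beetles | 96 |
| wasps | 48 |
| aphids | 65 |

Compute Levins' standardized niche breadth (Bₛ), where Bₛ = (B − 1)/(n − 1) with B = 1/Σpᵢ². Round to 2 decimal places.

0.66

Proportions for population P3 (n=254): 44/254=0.1732, 1/254=0.0039, 96/254=0.3780, 48/254=0.1890, 65/254=0.2559
Σpᵢ² = 0.1732² + 0.0039² + 0.3780² + 0.1890² + 0.2559² = 0.029998 + 0.000015 + 0.142884 + 0.035721 + 0.065485 = 0.274103
B = 1 / 0.274103 = 3.6483
Bₛ = (B − 1)/(n − 1) = (3.6483 − 1)/(5 − 1) = 2.6483/4 = 0.6621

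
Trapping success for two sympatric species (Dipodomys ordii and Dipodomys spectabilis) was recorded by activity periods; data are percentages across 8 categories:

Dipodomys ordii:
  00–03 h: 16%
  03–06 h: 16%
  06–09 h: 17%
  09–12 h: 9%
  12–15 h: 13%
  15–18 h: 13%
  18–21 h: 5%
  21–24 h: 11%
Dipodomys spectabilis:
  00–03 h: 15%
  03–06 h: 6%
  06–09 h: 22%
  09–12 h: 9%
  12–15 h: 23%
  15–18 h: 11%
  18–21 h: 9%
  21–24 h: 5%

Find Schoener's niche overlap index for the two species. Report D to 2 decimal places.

Convert percentages to proportions (divide by 100).
Σ|p₁ᵢ − p₂ᵢ| = 0.01 + 0.10 + 0.05 + 0.00 + 0.10 + 0.02 + 0.04 + 0.06 = 0.38
D = 1 − ½ × 0.38 = 1 − 0.190 = 0.8100

0.81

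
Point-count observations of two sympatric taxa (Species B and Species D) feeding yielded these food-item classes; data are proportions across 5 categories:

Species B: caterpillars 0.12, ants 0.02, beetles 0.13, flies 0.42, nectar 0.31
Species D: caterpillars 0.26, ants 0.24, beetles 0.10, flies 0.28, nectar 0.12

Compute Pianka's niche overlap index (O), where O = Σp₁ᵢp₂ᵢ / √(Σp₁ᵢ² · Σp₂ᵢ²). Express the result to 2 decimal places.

Σ p₁ᵢp₂ᵢ = 0.0312 + 0.0048 + 0.0130 + 0.1176 + 0.0372 = 0.2038
Σp_1ᵢ² = 0.12² + 0.02² + 0.13² + 0.42² + 0.31² = 0.0144 + 0.0004 + 0.0169 + 0.1764 + 0.0961 = 0.3042
Σp_2ᵢ² = 0.26² + 0.24² + 0.10² + 0.28² + 0.12² = 0.0676 + 0.0576 + 0.0100 + 0.0784 + 0.0144 = 0.2280
O = 0.2038 / √(0.3042 × 0.2280) = 0.2038 / 0.26336 = 0.7738

0.77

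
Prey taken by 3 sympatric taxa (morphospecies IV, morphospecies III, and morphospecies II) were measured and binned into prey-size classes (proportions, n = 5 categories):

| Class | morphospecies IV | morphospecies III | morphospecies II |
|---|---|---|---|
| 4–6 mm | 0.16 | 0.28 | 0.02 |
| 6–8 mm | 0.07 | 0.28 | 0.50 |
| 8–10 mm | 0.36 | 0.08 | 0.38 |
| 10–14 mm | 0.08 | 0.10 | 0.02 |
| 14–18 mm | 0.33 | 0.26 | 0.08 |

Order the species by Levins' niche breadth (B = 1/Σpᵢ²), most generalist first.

Σp_IVᵢ² = 0.16² + 0.07² + 0.36² + 0.08² + 0.33² = 0.0256 + 0.0049 + 0.1296 + 0.0064 + 0.1089 = 0.2754
B_IV = 1 / 0.2754 = 3.6311
Σp_IIIᵢ² = 0.28² + 0.28² + 0.08² + 0.10² + 0.26² = 0.0784 + 0.0784 + 0.0064 + 0.0100 + 0.0676 = 0.2408
B_III = 1 / 0.2408 = 4.1528
Σp_IIᵢ² = 0.02² + 0.50² + 0.38² + 0.02² + 0.08² = 0.0004 + 0.2500 + 0.1444 + 0.0004 + 0.0064 = 0.4016
B_II = 1 / 0.4016 = 2.4900
Ranking by B (broadest → narrowest): morphospecies III (4.15) > morphospecies IV (3.63) > morphospecies II (2.49)

morphospecies III > morphospecies IV > morphospecies II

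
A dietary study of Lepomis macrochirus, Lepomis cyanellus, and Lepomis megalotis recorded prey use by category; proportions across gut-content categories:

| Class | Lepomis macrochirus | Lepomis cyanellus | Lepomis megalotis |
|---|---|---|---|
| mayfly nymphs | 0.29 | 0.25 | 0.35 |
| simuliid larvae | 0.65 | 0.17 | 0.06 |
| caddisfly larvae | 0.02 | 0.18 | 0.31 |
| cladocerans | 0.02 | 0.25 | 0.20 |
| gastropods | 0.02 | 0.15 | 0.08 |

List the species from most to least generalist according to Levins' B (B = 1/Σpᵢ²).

Σp_macrᵢ² = 0.29² + 0.65² + 0.02² + 0.02² + 0.02² = 0.0841 + 0.4225 + 0.0004 + 0.0004 + 0.0004 = 0.5078
B_macr = 1 / 0.5078 = 1.9693
Σp_cyanᵢ² = 0.25² + 0.17² + 0.18² + 0.25² + 0.15² = 0.0625 + 0.0289 + 0.0324 + 0.0625 + 0.0225 = 0.2088
B_cyan = 1 / 0.2088 = 4.7893
Σp_megaᵢ² = 0.35² + 0.06² + 0.31² + 0.20² + 0.08² = 0.1225 + 0.0036 + 0.0961 + 0.0400 + 0.0064 = 0.2686
B_mega = 1 / 0.2686 = 3.7230
Ranking by B (broadest → narrowest): Lepomis cyanellus (4.79) > Lepomis megalotis (3.72) > Lepomis macrochirus (1.97)

Lepomis cyanellus > Lepomis megalotis > Lepomis macrochirus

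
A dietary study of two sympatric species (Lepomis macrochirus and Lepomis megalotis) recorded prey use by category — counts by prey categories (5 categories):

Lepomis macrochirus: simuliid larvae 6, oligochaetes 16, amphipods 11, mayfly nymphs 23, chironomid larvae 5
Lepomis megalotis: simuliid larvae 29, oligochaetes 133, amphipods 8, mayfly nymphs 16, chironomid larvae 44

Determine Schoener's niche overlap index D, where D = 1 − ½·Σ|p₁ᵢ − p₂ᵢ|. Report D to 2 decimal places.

0.55

Proportions for Lepomis macrochirus (n=61): 6/61=0.0984, 16/61=0.2623, 11/61=0.1803, 23/61=0.3770, 5/61=0.0820
Proportions for Lepomis megalotis (n=230): 29/230=0.1261, 133/230=0.5783, 8/230=0.0348, 16/230=0.0696, 44/230=0.1913
Σ|p₁ᵢ − p₂ᵢ| = 0.0277 + 0.3160 + 0.1455 + 0.3074 + 0.1093 = 0.9059
D = 1 − ½ × 0.9059 = 1 − 0.45295 = 0.54705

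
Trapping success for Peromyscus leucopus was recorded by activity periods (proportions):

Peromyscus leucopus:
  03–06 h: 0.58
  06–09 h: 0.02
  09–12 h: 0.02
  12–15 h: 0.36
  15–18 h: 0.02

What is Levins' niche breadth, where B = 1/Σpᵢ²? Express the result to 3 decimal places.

2.140

Σpᵢ² = 0.58² + 0.02² + 0.02² + 0.36² + 0.02² = 0.3364 + 0.0004 + 0.0004 + 0.1296 + 0.0004 = 0.4672
B = 1 / 0.4672 = 2.14041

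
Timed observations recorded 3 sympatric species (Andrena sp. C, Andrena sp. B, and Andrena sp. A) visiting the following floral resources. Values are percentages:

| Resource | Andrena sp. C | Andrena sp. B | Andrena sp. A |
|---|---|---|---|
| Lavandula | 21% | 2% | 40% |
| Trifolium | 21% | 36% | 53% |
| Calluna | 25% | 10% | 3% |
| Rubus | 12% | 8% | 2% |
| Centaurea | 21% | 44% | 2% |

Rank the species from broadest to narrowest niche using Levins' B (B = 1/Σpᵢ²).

Convert percentages to proportions (divide by 100).
Σp_Cᵢ² = 0.21² + 0.21² + 0.25² + 0.12² + 0.21² = 0.0441 + 0.0441 + 0.0625 + 0.0144 + 0.0441 = 0.2092
B_C = 1 / 0.2092 = 4.7801
Σp_Bᵢ² = 0.02² + 0.36² + 0.10² + 0.08² + 0.44² = 0.0004 + 0.1296 + 0.0100 + 0.0064 + 0.1936 = 0.3400
B_B = 1 / 0.3400 = 2.9412
Σp_Aᵢ² = 0.40² + 0.53² + 0.03² + 0.02² + 0.02² = 0.1600 + 0.2809 + 0.0009 + 0.0004 + 0.0004 = 0.4426
B_A = 1 / 0.4426 = 2.2594
Ranking by B (broadest → narrowest): Andrena sp. C (4.78) > Andrena sp. B (2.94) > Andrena sp. A (2.26)

Andrena sp. C > Andrena sp. B > Andrena sp. A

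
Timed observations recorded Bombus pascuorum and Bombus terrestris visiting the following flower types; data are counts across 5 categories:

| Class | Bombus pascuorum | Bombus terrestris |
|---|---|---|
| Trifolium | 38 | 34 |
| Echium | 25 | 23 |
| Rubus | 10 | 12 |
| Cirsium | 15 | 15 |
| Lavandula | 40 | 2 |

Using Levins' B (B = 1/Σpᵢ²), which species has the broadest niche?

Proportions for Bombus pascuorum (n=128): 38/128=0.2969, 25/128=0.1953, 10/128=0.0781, 15/128=0.1172, 40/128=0.3125
Proportions for Bombus terrestris (n=86): 34/86=0.3953, 23/86=0.2674, 12/86=0.1395, 15/86=0.1744, 2/86=0.0233
Σp_pascᵢ² = 0.2969² + 0.1953² + 0.0781² + 0.1172² + 0.3125² = 0.088150 + 0.038142 + 0.006100 + 0.013736 + 0.097656 = 0.243784
B_pasc = 1 / 0.243784 = 4.1020
Σp_terrᵢ² = 0.3953² + 0.2674² + 0.1395² + 0.1744² + 0.0233² = 0.156262 + 0.071503 + 0.019460 + 0.030415 + 0.000543 = 0.278183
B_terr = 1 / 0.278183 = 3.5948
Highest B → broadest niche (most generalist): Bombus pascuorum (B = 4.10).

Bombus pascuorum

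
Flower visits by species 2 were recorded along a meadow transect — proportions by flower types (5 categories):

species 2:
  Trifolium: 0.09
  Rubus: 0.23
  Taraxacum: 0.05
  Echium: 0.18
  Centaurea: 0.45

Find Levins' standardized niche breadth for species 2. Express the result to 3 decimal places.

0.588

Σpᵢ² = 0.09² + 0.23² + 0.05² + 0.18² + 0.45² = 0.0081 + 0.0529 + 0.0025 + 0.0324 + 0.2025 = 0.2984
B = 1 / 0.2984 = 3.35121
Bₛ = (B − 1)/(n − 1) = (3.35121 − 1)/(5 − 1) = 2.35121/4 = 0.58780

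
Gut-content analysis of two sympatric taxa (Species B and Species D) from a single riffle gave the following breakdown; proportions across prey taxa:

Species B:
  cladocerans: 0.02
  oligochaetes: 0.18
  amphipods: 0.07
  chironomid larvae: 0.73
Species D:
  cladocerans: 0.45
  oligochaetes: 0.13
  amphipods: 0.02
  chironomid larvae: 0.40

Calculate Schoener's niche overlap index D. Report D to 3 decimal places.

0.570

Σ|p₁ᵢ − p₂ᵢ| = 0.43 + 0.05 + 0.05 + 0.33 = 0.86
D = 1 − ½ × 0.86 = 1 − 0.430 = 0.57000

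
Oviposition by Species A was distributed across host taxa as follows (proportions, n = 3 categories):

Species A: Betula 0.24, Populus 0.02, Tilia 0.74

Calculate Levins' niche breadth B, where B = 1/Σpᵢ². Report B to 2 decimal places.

1.65

Σpᵢ² = 0.24² + 0.02² + 0.74² = 0.0576 + 0.0004 + 0.5476 = 0.6056
B = 1 / 0.6056 = 1.6513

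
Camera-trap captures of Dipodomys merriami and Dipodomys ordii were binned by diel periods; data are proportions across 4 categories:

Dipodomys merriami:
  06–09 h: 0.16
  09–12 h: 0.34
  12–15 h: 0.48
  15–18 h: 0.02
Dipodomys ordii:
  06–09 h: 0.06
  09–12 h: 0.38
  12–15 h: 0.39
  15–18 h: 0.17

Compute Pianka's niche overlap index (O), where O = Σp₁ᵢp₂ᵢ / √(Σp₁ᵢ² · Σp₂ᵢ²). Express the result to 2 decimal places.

Σ p₁ᵢp₂ᵢ = 0.0096 + 0.1292 + 0.1872 + 0.0034 = 0.3294
Σp_1ᵢ² = 0.16² + 0.34² + 0.48² + 0.02² = 0.0256 + 0.1156 + 0.2304 + 0.0004 = 0.3720
Σp_2ᵢ² = 0.06² + 0.38² + 0.39² + 0.17² = 0.0036 + 0.1444 + 0.1521 + 0.0289 = 0.3290
O = 0.3294 / √(0.3720 × 0.3290) = 0.3294 / 0.34984 = 0.9416

0.94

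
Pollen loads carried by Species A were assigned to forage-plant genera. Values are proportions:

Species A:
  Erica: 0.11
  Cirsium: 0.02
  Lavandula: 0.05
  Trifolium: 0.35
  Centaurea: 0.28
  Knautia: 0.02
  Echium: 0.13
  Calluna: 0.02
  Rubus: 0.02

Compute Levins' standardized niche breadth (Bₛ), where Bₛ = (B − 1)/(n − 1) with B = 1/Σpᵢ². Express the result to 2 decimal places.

0.41

Σpᵢ² = 0.11² + 0.02² + 0.05² + 0.35² + 0.28² + 0.02² + 0.13² + 0.02² + 0.02² = 0.0121 + 0.0004 + 0.0025 + 0.1225 + 0.0784 + 0.0004 + 0.0169 + 0.0004 + 0.0004 = 0.2340
B = 1 / 0.2340 = 4.2735
Bₛ = (B − 1)/(n − 1) = (4.2735 − 1)/(9 − 1) = 3.2735/8 = 0.4092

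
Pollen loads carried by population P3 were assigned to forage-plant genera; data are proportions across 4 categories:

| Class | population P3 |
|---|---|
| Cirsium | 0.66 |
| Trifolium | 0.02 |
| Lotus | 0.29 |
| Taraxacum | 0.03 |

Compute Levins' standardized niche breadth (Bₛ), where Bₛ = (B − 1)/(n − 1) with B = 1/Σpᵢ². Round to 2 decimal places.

0.31

Σpᵢ² = 0.66² + 0.02² + 0.29² + 0.03² = 0.4356 + 0.0004 + 0.0841 + 0.0009 = 0.5210
B = 1 / 0.5210 = 1.9194
Bₛ = (B − 1)/(n − 1) = (1.9194 − 1)/(4 − 1) = 0.9194/3 = 0.3065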